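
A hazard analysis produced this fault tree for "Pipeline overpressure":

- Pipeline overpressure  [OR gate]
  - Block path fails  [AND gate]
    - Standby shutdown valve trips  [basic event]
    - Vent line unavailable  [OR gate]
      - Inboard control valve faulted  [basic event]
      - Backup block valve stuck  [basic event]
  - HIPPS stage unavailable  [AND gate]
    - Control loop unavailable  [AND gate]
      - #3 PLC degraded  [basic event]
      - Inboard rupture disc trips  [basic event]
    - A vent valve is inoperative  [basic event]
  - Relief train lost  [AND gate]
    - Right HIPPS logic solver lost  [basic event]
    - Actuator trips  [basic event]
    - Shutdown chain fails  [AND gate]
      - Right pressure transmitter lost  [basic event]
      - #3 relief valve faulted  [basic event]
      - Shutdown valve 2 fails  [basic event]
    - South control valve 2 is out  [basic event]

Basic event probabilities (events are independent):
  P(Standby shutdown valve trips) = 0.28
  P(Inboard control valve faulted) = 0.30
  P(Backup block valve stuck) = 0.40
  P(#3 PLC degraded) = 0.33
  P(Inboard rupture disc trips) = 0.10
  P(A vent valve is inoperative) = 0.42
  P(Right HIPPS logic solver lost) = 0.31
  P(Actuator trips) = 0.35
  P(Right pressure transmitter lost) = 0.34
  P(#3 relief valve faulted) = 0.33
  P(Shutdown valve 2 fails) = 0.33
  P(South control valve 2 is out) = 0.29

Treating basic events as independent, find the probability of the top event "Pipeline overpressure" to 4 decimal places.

0.1750

P(Vent line unavailable) [OR] = 1 − (1−0.30) × (1−0.40) = 0.580000
P(Block path fails) [AND] = 0.28 × 0.580000 = 0.162400
P(Control loop unavailable) [AND] = 0.33 × 0.10 = 0.033000
P(HIPPS stage unavailable) [AND] = 0.033000 × 0.42 = 0.013860
P(Shutdown chain fails) [AND] = 0.34 × 0.33 × 0.33 = 0.037026
P(Relief train lost) [AND] = 0.31 × 0.35 × 0.037026 × 0.29 = 0.001165
P(Pipeline overpressure) [OR] = 1 − (1−0.162400) × (1−0.013860) × (1−0.001165) = 0.174971
Rounded to 4 decimal places: P(Pipeline overpressure) ≈ 0.1750.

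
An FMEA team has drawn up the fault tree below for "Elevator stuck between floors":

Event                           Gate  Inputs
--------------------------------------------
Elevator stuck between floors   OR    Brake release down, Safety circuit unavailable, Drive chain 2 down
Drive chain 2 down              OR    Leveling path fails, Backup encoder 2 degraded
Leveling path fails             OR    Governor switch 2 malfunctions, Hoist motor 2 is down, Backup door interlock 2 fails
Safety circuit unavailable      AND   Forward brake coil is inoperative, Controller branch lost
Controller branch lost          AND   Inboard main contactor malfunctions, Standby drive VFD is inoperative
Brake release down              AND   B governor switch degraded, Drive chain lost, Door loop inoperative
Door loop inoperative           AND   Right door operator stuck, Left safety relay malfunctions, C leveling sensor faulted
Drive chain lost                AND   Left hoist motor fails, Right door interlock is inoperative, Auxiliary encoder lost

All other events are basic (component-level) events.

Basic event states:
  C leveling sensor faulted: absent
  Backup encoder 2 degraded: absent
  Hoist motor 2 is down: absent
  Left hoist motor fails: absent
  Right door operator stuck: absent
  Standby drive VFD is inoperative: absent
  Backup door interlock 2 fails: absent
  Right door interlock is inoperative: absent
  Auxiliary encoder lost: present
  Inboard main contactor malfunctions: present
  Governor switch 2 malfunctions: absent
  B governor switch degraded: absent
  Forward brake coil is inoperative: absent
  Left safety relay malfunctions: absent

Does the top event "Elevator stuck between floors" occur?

No

Drive chain lost [AND]: Left hoist motor fails=not, Right door interlock is inoperative=not, Auxiliary encoder lost=occurs → not all inputs occur → does not occur.
Door loop inoperative [AND]: Right door operator stuck=not, Left safety relay malfunctions=not, C leveling sensor faulted=not → not all inputs occur → does not occur.
Brake release down [AND]: B governor switch degraded=not, Drive chain lost=not, Door loop inoperative=not → not all inputs occur → does not occur.
Controller branch lost [AND]: Inboard main contactor malfunctions=occurs, Standby drive VFD is inoperative=not → not all inputs occur → does not occur.
Safety circuit unavailable [AND]: Forward brake coil is inoperative=not, Controller branch lost=not → not all inputs occur → does not occur.
Leveling path fails [OR]: Governor switch 2 malfunctions=not, Hoist motor 2 is down=not, Backup door interlock 2 fails=not → no input occurs → does not occur.
Drive chain 2 down [OR]: Leveling path fails=not, Backup encoder 2 degraded=not → no input occurs → does not occur.
Elevator stuck between floors [OR]: Brake release down=not, Safety circuit unavailable=not, Drive chain 2 down=not → no input occurs → does not occur.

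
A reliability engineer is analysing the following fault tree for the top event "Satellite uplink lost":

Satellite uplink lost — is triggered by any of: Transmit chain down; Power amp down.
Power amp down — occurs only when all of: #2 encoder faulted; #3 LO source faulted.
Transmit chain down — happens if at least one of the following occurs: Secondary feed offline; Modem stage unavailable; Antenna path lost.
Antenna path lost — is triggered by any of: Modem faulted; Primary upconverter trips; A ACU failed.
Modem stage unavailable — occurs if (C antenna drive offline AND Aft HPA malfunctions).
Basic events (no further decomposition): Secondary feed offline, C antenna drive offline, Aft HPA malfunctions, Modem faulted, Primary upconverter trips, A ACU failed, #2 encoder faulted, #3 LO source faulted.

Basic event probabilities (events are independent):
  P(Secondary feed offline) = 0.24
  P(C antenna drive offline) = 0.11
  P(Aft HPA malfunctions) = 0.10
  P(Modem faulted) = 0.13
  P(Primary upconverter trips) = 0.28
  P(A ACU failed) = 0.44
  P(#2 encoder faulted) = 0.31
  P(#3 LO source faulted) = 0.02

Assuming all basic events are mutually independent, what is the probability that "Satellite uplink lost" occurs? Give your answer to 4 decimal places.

P(Modem stage unavailable) [AND] = 0.11 × 0.10 = 0.011000
P(Antenna path lost) [OR] = 1 − (1−0.13) × (1−0.28) × (1−0.44) = 0.649216
P(Transmit chain down) [OR] = 1 − (1−0.24) × (1−0.011000) × (1−0.649216) = 0.736337
P(Power amp down) [AND] = 0.31 × 0.02 = 0.006200
P(Satellite uplink lost) [OR] = 1 − (1−0.736337) × (1−0.006200) = 0.737972
Rounded to 4 decimal places: P(Satellite uplink lost) ≈ 0.7380.

0.7380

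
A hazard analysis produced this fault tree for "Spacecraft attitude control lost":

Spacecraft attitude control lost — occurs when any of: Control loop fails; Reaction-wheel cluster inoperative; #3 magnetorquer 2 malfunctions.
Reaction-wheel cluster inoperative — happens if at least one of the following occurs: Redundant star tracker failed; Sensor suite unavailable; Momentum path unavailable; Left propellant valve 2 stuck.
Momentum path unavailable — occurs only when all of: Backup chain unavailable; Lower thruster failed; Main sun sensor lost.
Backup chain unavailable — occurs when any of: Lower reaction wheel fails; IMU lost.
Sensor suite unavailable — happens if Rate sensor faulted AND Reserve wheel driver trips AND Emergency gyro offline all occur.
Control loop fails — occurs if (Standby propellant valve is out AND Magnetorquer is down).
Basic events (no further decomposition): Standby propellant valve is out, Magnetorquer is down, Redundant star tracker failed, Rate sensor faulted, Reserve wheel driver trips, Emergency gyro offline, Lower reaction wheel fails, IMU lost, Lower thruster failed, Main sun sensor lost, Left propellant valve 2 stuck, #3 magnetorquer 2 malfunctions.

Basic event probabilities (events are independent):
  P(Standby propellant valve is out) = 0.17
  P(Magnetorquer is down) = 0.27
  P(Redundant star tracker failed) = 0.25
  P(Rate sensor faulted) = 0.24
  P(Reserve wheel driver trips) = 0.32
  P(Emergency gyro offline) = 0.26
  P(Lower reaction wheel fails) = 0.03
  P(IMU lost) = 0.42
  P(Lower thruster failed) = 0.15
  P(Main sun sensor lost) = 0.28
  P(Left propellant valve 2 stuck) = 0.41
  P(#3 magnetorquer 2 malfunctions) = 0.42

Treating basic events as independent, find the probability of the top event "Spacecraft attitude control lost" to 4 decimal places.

0.7644

P(Control loop fails) [AND] = 0.17 × 0.27 = 0.045900
P(Sensor suite unavailable) [AND] = 0.24 × 0.32 × 0.26 = 0.019968
P(Backup chain unavailable) [OR] = 1 − (1−0.03) × (1−0.42) = 0.437400
P(Momentum path unavailable) [AND] = 0.437400 × 0.15 × 0.28 = 0.018371
P(Reaction-wheel cluster inoperative) [OR] = 1 − (1−0.25) × (1−0.019968) × (1−0.018371) × (1−0.41) = 0.574303
P(Spacecraft attitude control lost) [OR] = 1 − (1−0.045900) × (1−0.574303) × (1−0.42) = 0.764429
Rounded to 4 decimal places: P(Spacecraft attitude control lost) ≈ 0.7644.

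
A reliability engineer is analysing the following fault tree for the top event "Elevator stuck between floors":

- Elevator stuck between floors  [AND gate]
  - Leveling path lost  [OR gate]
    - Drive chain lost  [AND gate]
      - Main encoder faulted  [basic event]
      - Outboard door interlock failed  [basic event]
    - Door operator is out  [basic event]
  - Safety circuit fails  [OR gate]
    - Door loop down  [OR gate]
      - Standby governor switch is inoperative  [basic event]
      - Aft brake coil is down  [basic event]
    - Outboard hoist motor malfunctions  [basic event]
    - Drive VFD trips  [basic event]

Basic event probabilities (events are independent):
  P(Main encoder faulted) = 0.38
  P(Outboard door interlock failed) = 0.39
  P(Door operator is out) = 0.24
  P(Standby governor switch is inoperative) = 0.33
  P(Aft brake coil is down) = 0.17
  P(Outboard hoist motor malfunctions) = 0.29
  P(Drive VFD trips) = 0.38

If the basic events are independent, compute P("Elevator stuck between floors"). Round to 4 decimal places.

P(Drive chain lost) [AND] = 0.38 × 0.39 = 0.148200
P(Leveling path lost) [OR] = 1 − (1−0.148200) × (1−0.24) = 0.352632
P(Door loop down) [OR] = 1 − (1−0.33) × (1−0.17) = 0.443900
P(Safety circuit fails) [OR] = 1 − (1−0.443900) × (1−0.29) × (1−0.38) = 0.755205
P(Elevator stuck between floors) [AND] = 0.352632 × 0.755205 = 0.266309
Rounded to 4 decimal places: P(Elevator stuck between floors) ≈ 0.2663.

0.2663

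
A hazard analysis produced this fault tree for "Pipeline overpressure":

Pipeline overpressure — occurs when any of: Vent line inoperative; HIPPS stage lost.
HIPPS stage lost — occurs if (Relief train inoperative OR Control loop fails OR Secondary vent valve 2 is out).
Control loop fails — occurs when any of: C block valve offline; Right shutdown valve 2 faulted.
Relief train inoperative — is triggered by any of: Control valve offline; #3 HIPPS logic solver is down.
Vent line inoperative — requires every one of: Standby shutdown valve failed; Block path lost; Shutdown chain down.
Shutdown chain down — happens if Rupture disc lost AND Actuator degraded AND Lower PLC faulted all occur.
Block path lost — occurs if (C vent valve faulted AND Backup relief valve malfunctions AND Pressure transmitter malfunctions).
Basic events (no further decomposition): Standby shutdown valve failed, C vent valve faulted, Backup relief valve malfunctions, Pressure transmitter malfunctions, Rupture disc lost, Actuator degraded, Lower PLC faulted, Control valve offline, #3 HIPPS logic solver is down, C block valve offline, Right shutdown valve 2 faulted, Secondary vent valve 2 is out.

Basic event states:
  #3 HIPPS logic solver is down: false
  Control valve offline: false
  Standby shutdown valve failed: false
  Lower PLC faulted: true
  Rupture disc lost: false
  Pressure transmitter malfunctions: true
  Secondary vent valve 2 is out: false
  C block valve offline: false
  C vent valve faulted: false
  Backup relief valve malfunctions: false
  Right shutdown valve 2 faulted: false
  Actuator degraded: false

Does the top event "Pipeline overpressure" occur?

No

Block path lost [AND]: C vent valve faulted=not, Backup relief valve malfunctions=not, Pressure transmitter malfunctions=occurs → not all inputs occur → does not occur.
Shutdown chain down [AND]: Rupture disc lost=not, Actuator degraded=not, Lower PLC faulted=occurs → not all inputs occur → does not occur.
Vent line inoperative [AND]: Standby shutdown valve failed=not, Block path lost=not, Shutdown chain down=not → not all inputs occur → does not occur.
Relief train inoperative [OR]: Control valve offline=not, #3 HIPPS logic solver is down=not → no input occurs → does not occur.
Control loop fails [OR]: C block valve offline=not, Right shutdown valve 2 faulted=not → no input occurs → does not occur.
HIPPS stage lost [OR]: Relief train inoperative=not, Control loop fails=not, Secondary vent valve 2 is out=not → no input occurs → does not occur.
Pipeline overpressure [OR]: Vent line inoperative=not, HIPPS stage lost=not → no input occurs → does not occur.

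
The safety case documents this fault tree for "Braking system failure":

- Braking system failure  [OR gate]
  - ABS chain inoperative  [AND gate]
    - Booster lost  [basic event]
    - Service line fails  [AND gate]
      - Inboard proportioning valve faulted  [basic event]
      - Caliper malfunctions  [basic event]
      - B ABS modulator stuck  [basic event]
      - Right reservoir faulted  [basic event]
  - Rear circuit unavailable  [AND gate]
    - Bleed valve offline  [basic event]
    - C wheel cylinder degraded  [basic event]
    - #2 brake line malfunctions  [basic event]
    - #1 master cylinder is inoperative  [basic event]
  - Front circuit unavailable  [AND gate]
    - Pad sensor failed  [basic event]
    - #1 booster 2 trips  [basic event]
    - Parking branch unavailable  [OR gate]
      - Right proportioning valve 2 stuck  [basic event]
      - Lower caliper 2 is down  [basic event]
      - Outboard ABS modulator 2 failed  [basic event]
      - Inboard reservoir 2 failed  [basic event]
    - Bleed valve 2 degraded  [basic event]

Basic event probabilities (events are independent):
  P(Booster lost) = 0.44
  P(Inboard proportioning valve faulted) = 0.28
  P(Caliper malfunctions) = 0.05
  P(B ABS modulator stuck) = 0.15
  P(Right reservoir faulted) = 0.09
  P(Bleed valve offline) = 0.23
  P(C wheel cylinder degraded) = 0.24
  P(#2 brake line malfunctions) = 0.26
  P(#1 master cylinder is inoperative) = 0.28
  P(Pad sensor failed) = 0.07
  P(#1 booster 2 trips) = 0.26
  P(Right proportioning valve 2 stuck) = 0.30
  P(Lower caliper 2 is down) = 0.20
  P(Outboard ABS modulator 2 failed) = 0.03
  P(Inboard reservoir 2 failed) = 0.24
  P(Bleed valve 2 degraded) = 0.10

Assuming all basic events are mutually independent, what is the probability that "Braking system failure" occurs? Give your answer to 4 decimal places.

P(Service line fails) [AND] = 0.28 × 0.05 × 0.15 × 0.09 = 0.000189
P(ABS chain inoperative) [AND] = 0.44 × 0.000189 = 0.000083
P(Rear circuit unavailable) [AND] = 0.23 × 0.24 × 0.26 × 0.28 = 0.004019
P(Parking branch unavailable) [OR] = 1 − (1−0.30) × (1−0.20) × (1−0.03) × (1−0.24) = 0.587168
P(Front circuit unavailable) [AND] = 0.07 × 0.26 × 0.587168 × 0.10 = 0.001069
P(Braking system failure) [OR] = 1 − (1−0.000083) × (1−0.004019) × (1−0.001069) = 0.005166
Rounded to 4 decimal places: P(Braking system failure) ≈ 0.0052.

0.0052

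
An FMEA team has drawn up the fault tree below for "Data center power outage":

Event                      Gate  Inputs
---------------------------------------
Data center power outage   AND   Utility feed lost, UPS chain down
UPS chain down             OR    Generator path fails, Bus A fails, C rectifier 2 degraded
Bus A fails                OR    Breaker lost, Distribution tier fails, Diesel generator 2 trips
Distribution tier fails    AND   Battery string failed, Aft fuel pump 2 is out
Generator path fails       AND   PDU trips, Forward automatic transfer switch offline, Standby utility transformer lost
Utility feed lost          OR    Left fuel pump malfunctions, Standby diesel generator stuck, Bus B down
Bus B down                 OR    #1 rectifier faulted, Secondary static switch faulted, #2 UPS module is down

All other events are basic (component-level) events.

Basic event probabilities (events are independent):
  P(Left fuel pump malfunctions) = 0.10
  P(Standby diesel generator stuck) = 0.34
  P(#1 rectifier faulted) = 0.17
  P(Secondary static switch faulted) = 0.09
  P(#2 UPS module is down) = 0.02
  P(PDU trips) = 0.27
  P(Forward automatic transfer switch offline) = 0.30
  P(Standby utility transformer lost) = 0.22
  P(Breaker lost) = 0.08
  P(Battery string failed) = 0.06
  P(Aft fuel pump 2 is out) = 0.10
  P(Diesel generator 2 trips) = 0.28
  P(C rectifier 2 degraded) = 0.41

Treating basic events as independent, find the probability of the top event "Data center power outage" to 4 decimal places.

0.3465

P(Bus B down) [OR] = 1 − (1−0.17) × (1−0.09) × (1−0.02) = 0.259806
P(Utility feed lost) [OR] = 1 − (1−0.10) × (1−0.34) × (1−0.259806) = 0.560325
P(Generator path fails) [AND] = 0.27 × 0.30 × 0.22 = 0.017820
P(Distribution tier fails) [AND] = 0.06 × 0.10 = 0.006000
P(Bus A fails) [OR] = 1 − (1−0.08) × (1−0.006000) × (1−0.28) = 0.341574
P(UPS chain down) [OR] = 1 − (1−0.017820) × (1−0.341574) × (1−0.41) = 0.618451
P(Data center power outage) [AND] = 0.560325 × 0.618451 = 0.346534
Rounded to 4 decimal places: P(Data center power outage) ≈ 0.3465.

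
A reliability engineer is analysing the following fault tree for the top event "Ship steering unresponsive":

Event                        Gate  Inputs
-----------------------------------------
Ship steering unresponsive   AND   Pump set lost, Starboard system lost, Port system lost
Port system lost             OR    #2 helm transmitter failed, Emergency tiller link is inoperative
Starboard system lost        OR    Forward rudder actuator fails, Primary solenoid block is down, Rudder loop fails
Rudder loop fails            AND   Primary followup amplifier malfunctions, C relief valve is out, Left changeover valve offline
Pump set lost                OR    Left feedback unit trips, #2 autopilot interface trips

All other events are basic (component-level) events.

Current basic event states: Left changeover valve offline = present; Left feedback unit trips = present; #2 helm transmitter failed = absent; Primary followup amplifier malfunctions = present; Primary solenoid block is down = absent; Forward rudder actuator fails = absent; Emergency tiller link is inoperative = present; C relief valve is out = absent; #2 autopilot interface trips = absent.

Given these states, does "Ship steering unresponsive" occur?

Pump set lost [OR]: Left feedback unit trips=occurs, #2 autopilot interface trips=not → at least one input occurs → occurs.
Rudder loop fails [AND]: Primary followup amplifier malfunctions=occurs, C relief valve is out=not, Left changeover valve offline=occurs → not all inputs occur → does not occur.
Starboard system lost [OR]: Forward rudder actuator fails=not, Primary solenoid block is down=not, Rudder loop fails=not → no input occurs → does not occur.
Port system lost [OR]: #2 helm transmitter failed=not, Emergency tiller link is inoperative=occurs → at least one input occurs → occurs.
Ship steering unresponsive [AND]: Pump set lost=occurs, Starboard system lost=not, Port system lost=occurs → not all inputs occur → does not occur.

No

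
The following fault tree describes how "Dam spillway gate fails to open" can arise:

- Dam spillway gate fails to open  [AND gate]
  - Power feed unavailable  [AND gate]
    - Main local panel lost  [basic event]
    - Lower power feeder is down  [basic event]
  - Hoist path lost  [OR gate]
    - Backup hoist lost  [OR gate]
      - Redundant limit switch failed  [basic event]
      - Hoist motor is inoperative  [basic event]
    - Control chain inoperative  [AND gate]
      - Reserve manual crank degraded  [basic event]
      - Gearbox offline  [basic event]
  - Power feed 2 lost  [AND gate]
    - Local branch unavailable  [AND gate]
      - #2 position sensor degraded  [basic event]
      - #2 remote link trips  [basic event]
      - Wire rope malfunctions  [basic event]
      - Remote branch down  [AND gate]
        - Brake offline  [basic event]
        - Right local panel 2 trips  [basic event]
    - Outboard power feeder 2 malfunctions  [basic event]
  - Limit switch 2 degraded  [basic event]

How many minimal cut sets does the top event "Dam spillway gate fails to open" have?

Power feed unavailable [AND]: one cut set from each child combined → 1 × 1 = 1 cut set(s).
Backup hoist lost [OR]: union of children's cut sets → 2 cut set(s).
Control chain inoperative [AND]: one cut set from each child combined → 1 × 1 = 1 cut set(s).
Hoist path lost [OR]: union of children's cut sets → 3 cut set(s).
Remote branch down [AND]: one cut set from each child combined → 1 × 1 = 1 cut set(s).
Local branch unavailable [AND]: one cut set from each child combined → 1 × 1 × 1 × 1 = 1 cut set(s).
Power feed 2 lost [AND]: one cut set from each child combined → 1 × 1 = 1 cut set(s).
Dam spillway gate fails to open [AND]: one cut set from each child combined → 1 × 3 × 1 × 1 = 3 cut set(s).
Minimal cut sets: {#2 position sensor degraded, #2 remote link trips, Brake offline, Limit switch 2 degraded, Lower power feeder is down, Main local panel lost, Outboard power feeder 2 malfunctions, Redundant limit switch failed, Right local panel 2 trips, Wire rope malfunctions}; {#2 position sensor degraded, #2 remote link trips, Brake offline, Hoist motor is inoperative, Limit switch 2 degraded, Lower power feeder is down, Main local panel lost, Outboard power feeder 2 malfunctions, Right local panel 2 trips, Wire rope malfunctions}; {#2 position sensor degraded, #2 remote link trips, Brake offline, Gearbox offline, Limit switch 2 degraded, Lower power feeder is down, Main local panel lost, Outboard power feeder 2 malfunctions, Reserve manual crank degraded, Right local panel 2 trips, Wire rope malfunctions}.

3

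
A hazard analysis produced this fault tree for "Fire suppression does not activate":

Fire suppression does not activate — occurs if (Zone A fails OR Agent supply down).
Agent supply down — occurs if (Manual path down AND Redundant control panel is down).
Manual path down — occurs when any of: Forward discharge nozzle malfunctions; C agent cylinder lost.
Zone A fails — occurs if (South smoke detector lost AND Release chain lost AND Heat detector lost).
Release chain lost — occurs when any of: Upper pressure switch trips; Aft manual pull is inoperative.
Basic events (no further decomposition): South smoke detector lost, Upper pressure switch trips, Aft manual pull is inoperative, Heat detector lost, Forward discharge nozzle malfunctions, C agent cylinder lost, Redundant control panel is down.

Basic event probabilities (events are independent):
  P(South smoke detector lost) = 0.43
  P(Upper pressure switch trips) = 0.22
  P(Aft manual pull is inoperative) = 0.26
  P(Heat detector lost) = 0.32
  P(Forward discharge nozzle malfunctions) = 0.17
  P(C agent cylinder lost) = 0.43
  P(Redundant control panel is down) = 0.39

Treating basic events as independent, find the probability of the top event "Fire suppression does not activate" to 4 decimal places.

0.2517

P(Release chain lost) [OR] = 1 − (1−0.22) × (1−0.26) = 0.422800
P(Zone A fails) [AND] = 0.43 × 0.422800 × 0.32 = 0.058177
P(Manual path down) [OR] = 1 − (1−0.17) × (1−0.43) = 0.526900
P(Agent supply down) [AND] = 0.526900 × 0.39 = 0.205491
P(Fire suppression does not activate) [OR] = 1 − (1−0.058177) × (1−0.205491) = 0.251713
Rounded to 4 decimal places: P(Fire suppression does not activate) ≈ 0.2517.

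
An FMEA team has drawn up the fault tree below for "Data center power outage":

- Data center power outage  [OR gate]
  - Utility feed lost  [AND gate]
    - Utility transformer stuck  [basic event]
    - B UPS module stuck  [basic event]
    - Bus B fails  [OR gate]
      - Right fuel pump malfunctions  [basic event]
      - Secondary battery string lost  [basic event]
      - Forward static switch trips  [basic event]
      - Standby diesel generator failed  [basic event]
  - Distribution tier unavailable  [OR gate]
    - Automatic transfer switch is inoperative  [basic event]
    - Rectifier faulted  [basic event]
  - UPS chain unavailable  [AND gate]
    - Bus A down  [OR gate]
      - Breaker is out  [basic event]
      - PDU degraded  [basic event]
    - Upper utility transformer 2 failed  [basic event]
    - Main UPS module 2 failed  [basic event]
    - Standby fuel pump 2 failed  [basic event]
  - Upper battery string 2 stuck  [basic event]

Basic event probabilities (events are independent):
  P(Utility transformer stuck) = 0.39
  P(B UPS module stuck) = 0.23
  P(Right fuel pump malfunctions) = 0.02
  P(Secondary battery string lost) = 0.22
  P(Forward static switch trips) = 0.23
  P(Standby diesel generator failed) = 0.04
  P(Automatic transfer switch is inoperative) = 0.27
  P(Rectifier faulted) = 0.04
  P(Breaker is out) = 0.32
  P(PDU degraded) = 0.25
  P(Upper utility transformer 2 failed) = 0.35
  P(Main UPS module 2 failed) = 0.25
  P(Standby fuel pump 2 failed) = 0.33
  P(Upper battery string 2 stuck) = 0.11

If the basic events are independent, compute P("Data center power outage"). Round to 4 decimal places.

P(Bus B fails) [OR] = 1 − (1−0.02) × (1−0.22) × (1−0.23) × (1−0.04) = 0.434956
P(Utility feed lost) [AND] = 0.39 × 0.23 × 0.434956 = 0.039016
P(Distribution tier unavailable) [OR] = 1 − (1−0.27) × (1−0.04) = 0.299200
P(Bus A down) [OR] = 1 − (1−0.32) × (1−0.25) = 0.490000
P(UPS chain unavailable) [AND] = 0.490000 × 0.35 × 0.25 × 0.33 = 0.014149
P(Data center power outage) [OR] = 1 − (1−0.039016) × (1−0.299200) × (1−0.014149) × (1−0.11) = 0.409103
Rounded to 4 decimal places: P(Data center power outage) ≈ 0.4091.

0.4091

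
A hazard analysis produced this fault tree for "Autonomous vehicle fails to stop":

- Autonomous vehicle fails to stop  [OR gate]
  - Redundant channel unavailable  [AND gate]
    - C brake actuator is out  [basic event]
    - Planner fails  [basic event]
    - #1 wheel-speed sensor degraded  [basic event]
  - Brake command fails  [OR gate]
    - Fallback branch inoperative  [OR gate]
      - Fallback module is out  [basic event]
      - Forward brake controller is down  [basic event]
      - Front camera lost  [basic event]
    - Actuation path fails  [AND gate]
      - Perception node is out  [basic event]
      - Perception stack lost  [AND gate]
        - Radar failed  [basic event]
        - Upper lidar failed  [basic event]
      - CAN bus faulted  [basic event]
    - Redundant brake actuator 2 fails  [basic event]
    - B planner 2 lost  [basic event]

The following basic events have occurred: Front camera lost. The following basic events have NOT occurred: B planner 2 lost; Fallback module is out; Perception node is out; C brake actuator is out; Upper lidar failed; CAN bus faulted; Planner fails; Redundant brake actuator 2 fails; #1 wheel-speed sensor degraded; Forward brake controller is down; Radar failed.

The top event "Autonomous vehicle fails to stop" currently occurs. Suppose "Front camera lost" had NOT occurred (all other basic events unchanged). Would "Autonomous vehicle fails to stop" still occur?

Counterfactual: set "Front camera lost" to not occurred.
Redundant channel unavailable [AND]: C brake actuator is out=not, Planner fails=not, #1 wheel-speed sensor degraded=not → not all inputs occur → does not occur.
Fallback branch inoperative [OR]: Fallback module is out=not, Forward brake controller is down=not, Front camera lost=not → no input occurs → does not occur.
Perception stack lost [AND]: Radar failed=not, Upper lidar failed=not → not all inputs occur → does not occur.
Actuation path fails [AND]: Perception node is out=not, Perception stack lost=not, CAN bus faulted=not → not all inputs occur → does not occur.
Brake command fails [OR]: Fallback branch inoperative=not, Actuation path fails=not, Redundant brake actuator 2 fails=not, B planner 2 lost=not → no input occurs → does not occur.
Autonomous vehicle fails to stop [OR]: Redundant channel unavailable=not, Brake command fails=not → no input occurs → does not occur.

No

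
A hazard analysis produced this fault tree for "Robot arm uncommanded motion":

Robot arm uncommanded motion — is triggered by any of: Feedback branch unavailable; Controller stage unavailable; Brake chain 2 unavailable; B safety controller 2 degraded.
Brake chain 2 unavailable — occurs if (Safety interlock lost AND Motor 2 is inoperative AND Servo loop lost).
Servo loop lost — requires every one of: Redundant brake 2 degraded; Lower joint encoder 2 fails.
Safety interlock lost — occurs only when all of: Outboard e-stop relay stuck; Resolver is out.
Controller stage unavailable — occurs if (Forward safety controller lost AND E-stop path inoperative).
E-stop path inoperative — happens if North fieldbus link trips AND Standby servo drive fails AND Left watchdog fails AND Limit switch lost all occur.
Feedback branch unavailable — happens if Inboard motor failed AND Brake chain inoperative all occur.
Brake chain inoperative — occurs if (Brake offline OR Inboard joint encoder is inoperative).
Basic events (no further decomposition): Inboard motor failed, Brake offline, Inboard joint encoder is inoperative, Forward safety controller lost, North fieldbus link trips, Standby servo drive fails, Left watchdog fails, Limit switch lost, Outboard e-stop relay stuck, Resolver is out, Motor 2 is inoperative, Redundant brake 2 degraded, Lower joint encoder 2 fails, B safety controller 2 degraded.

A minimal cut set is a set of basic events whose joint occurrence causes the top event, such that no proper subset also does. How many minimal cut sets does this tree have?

Brake chain inoperative [OR]: union of children's cut sets → 2 cut set(s).
Feedback branch unavailable [AND]: one cut set from each child combined → 1 × 2 = 2 cut set(s).
E-stop path inoperative [AND]: one cut set from each child combined → 1 × 1 × 1 × 1 = 1 cut set(s).
Controller stage unavailable [AND]: one cut set from each child combined → 1 × 1 = 1 cut set(s).
Safety interlock lost [AND]: one cut set from each child combined → 1 × 1 = 1 cut set(s).
Servo loop lost [AND]: one cut set from each child combined → 1 × 1 = 1 cut set(s).
Brake chain 2 unavailable [AND]: one cut set from each child combined → 1 × 1 × 1 = 1 cut set(s).
Robot arm uncommanded motion [OR]: union of children's cut sets → 5 cut set(s).
Minimal cut sets: {Brake offline, Inboard motor failed}; {Inboard joint encoder is inoperative, Inboard motor failed}; {Forward safety controller lost, Left watchdog fails, Limit switch lost, North fieldbus link trips, Standby servo drive fails}; {Lower joint encoder 2 fails, Motor 2 is inoperative, Outboard e-stop relay stuck, Redundant brake 2 degraded, Resolver is out}; {B safety controller 2 degraded}.

5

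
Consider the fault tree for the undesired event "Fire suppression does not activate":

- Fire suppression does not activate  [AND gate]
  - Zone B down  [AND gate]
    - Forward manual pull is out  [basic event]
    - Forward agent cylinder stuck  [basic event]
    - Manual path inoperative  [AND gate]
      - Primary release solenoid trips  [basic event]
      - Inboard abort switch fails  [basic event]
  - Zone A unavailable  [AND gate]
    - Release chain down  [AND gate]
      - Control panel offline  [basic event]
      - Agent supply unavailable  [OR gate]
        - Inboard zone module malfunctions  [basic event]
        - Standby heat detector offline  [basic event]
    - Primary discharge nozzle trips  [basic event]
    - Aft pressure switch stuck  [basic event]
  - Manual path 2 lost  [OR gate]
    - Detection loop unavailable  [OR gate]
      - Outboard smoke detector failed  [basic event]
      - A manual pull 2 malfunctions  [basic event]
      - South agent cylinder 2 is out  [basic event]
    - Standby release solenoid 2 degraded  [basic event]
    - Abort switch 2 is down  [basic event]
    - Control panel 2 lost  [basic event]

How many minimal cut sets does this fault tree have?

Manual path inoperative [AND]: one cut set from each child combined → 1 × 1 = 1 cut set(s).
Zone B down [AND]: one cut set from each child combined → 1 × 1 × 1 = 1 cut set(s).
Agent supply unavailable [OR]: union of children's cut sets → 2 cut set(s).
Release chain down [AND]: one cut set from each child combined → 1 × 2 = 2 cut set(s).
Zone A unavailable [AND]: one cut set from each child combined → 2 × 1 × 1 = 2 cut set(s).
Detection loop unavailable [OR]: union of children's cut sets → 3 cut set(s).
Manual path 2 lost [OR]: union of children's cut sets → 6 cut set(s).
Fire suppression does not activate [AND]: one cut set from each child combined → 1 × 2 × 6 = 12 cut set(s).

12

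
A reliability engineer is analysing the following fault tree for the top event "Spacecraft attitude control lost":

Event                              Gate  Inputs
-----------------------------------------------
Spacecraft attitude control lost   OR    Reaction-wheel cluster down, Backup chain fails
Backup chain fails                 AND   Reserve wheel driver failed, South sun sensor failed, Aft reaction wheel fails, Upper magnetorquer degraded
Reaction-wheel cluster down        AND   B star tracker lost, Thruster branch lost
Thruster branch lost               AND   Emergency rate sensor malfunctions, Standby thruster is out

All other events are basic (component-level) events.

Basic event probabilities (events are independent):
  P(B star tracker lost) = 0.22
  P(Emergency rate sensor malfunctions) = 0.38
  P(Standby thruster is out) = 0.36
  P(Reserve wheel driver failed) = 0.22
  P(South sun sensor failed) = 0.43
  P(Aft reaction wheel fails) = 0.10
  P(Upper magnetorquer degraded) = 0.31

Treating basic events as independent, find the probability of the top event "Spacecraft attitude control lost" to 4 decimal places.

P(Thruster branch lost) [AND] = 0.38 × 0.36 = 0.136800
P(Reaction-wheel cluster down) [AND] = 0.22 × 0.136800 = 0.030096
P(Backup chain fails) [AND] = 0.22 × 0.43 × 0.10 × 0.31 = 0.002933
P(Spacecraft attitude control lost) [OR] = 1 − (1−0.030096) × (1−0.002933) = 0.032941
Rounded to 4 decimal places: P(Spacecraft attitude control lost) ≈ 0.0329.

0.0329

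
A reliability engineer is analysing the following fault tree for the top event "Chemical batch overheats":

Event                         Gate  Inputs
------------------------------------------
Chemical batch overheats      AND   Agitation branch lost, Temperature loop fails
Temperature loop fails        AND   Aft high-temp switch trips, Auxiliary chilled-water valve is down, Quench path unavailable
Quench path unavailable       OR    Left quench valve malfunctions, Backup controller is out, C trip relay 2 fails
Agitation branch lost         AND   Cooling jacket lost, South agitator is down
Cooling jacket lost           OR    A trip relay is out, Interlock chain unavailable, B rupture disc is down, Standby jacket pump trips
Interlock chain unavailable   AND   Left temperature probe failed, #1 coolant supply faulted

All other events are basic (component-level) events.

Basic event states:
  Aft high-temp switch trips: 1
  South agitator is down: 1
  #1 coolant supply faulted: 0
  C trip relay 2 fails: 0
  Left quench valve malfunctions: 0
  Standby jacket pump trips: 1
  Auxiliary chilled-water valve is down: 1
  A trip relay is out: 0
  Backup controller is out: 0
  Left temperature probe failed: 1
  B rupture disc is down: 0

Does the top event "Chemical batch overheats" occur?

No

Interlock chain unavailable [AND]: Left temperature probe failed=occurs, #1 coolant supply faulted=not → not all inputs occur → does not occur.
Cooling jacket lost [OR]: A trip relay is out=not, Interlock chain unavailable=not, B rupture disc is down=not, Standby jacket pump trips=occurs → at least one input occurs → occurs.
Agitation branch lost [AND]: Cooling jacket lost=occurs, South agitator is down=occurs → all inputs occur → occurs.
Quench path unavailable [OR]: Left quench valve malfunctions=not, Backup controller is out=not, C trip relay 2 fails=not → no input occurs → does not occur.
Temperature loop fails [AND]: Aft high-temp switch trips=occurs, Auxiliary chilled-water valve is down=occurs, Quench path unavailable=not → not all inputs occur → does not occur.
Chemical batch overheats [AND]: Agitation branch lost=occurs, Temperature loop fails=not → not all inputs occur → does not occur.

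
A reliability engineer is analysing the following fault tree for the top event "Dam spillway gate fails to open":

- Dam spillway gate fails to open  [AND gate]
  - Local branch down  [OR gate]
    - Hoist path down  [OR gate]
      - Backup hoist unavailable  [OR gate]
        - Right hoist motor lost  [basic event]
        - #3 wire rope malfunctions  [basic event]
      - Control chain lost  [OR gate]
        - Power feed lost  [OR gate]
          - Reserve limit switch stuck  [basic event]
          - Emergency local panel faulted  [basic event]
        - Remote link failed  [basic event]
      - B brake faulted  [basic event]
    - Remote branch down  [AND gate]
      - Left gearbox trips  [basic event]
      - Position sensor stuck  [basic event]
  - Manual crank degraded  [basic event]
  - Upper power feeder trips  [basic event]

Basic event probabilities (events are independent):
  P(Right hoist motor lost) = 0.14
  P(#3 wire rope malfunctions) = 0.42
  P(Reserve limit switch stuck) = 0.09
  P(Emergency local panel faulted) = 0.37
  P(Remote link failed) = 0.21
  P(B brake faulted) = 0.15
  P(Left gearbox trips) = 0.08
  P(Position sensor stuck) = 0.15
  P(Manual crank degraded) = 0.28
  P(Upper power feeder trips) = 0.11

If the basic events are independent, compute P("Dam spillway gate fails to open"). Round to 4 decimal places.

0.0250

P(Backup hoist unavailable) [OR] = 1 − (1−0.14) × (1−0.42) = 0.501200
P(Power feed lost) [OR] = 1 − (1−0.09) × (1−0.37) = 0.426700
P(Control chain lost) [OR] = 1 − (1−0.426700) × (1−0.21) = 0.547093
P(Hoist path down) [OR] = 1 − (1−0.501200) × (1−0.547093) × (1−0.15) = 0.807976
P(Remote branch down) [AND] = 0.08 × 0.15 = 0.012000
P(Local branch down) [OR] = 1 − (1−0.807976) × (1−0.012000) = 0.810280
P(Dam spillway gate fails to open) [AND] = 0.810280 × 0.28 × 0.11 = 0.024957
Rounded to 4 decimal places: P(Dam spillway gate fails to open) ≈ 0.0250.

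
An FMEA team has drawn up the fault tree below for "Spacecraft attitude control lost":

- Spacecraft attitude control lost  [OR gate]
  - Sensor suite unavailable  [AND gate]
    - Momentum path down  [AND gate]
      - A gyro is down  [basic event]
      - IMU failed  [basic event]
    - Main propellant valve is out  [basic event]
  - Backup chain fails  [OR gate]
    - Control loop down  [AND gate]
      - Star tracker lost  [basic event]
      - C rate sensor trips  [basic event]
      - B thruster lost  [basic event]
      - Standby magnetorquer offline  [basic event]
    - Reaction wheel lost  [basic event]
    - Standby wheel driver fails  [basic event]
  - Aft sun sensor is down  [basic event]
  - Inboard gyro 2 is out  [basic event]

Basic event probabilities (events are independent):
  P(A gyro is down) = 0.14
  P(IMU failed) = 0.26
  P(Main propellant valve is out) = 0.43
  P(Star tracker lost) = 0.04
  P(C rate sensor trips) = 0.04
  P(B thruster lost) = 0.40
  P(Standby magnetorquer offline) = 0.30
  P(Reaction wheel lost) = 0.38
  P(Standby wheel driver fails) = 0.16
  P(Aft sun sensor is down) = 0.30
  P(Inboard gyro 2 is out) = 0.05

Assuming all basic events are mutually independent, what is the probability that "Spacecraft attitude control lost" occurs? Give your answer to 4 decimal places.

P(Momentum path down) [AND] = 0.14 × 0.26 = 0.036400
P(Sensor suite unavailable) [AND] = 0.036400 × 0.43 = 0.015652
P(Control loop down) [AND] = 0.04 × 0.04 × 0.40 × 0.30 = 0.000192
P(Backup chain fails) [OR] = 1 − (1−0.000192) × (1−0.38) × (1−0.16) = 0.479300
P(Spacecraft attitude control lost) [OR] = 1 − (1−0.015652) × (1−0.479300) × (1−0.30) × (1−0.05) = 0.659154
Rounded to 4 decimal places: P(Spacecraft attitude control lost) ≈ 0.6592.

0.6592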